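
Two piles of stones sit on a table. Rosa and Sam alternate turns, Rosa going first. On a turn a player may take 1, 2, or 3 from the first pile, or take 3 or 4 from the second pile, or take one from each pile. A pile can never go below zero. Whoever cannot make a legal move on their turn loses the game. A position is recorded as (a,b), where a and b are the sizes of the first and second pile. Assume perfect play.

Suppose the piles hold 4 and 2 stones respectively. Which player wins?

Sam wins.

Use the standard recursion: the mover loses at a terminal position; elsewhere, the mover wins exactly when some move hands the opponent an L position.
No move ever increases a pile, so every position that can arise here has a ≤ 4 and b ≤ 2; it is enough to label the cells with 0 ≤ a ≤ 4 and 0 ≤ b ≤ 2.
Every move lowers a or b (never raises either), so fill the grid row by row in increasing a, and left to right within a row: each cell's successors are then already labelled.
      b=0  b=1  b=2
a=0:    L    L    L
a=1:    W    W    W
a=2:    W    W    W
a=3:    W    W    W
a=4:    L    L    L
Cells with no legal move (terminal, hence L): (0,0), (0,1), (0,2).
The remaining L cells, each justified by listing all of its moves:
(4,0): →(3,0)(W), (2,0)(W), (1,0)(W) — all W, so L
(4,1): →(3,1)(W), (2,1)(W), (1,1)(W), (3,0)(W) — all W, so L
(4,2): →(3,2)(W), (2,2)(W), (1,2)(W), (3,1)(W) — all W, so L
Every other cell has at least one move into one of the L cells above, so it is W.
The starting position (4,2) is L: whatever Rosa does, the opponent receives a W position.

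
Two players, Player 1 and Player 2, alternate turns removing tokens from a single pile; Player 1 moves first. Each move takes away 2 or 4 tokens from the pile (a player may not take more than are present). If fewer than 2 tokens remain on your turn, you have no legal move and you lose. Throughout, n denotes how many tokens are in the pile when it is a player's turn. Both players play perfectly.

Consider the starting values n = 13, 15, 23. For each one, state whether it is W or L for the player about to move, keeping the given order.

Classify positions by backward induction: terminal positions (no move available) are L. From any other position, the mover wins iff some move reaches an L.
n=0: no move → L
n=1: no move → L
n=2: can move to 0, which is L ⇒ W
n=3: can move to 1, which is L ⇒ W
n=4: can move to 0, which is L ⇒ W
n=5: can move to 1, which is L ⇒ W
n=6: moves to 4(W), 2(W); every one is W ⇒ L
n=7: moves to 5(W), 3(W); every one is W ⇒ L
n=8: can move to 6, which is L ⇒ W
n=9: can move to 7, which is L ⇒ W
n=10: can move to 6, which is L ⇒ W
n=11: can move to 7, which is L ⇒ W
n=12: moves to 10(W), 8(W); every one is W ⇒ L
n=13: moves to 11(W), 9(W); every one is W ⇒ L
n=14: can move to 12, which is L ⇒ W
n=15: can move to 13, which is L ⇒ W
n=16: can move to 12, which is L ⇒ W
n=17: can move to 13, which is L ⇒ W
n=18: moves to 16(W), 14(W); every one is W ⇒ L
n=19: moves to 17(W), 15(W); every one is W ⇒ L
n=20: can move to 18, which is L ⇒ W
n=21: can move to 19, which is L ⇒ W
n=22: can move to 18, which is L ⇒ W
n=23: can move to 19, which is L ⇒ W

13: L, 15: W, 23: W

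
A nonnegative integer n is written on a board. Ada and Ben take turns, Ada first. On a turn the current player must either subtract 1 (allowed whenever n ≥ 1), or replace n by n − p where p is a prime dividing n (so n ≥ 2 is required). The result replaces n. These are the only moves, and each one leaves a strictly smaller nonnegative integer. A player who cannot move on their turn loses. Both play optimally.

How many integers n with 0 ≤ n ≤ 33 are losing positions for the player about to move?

9

Use the standard recursion: the mover loses at a terminal position; elsewhere, the mover wins exactly when some move hands the opponent an L position.
n=0: no move → L
n=1: reaches L-position 0 → W
n=2: reaches L-position 0 → W
n=3: reaches L-position 0 → W
n=4: only reaches 2(W), 3(W), all W → L
n=5: reaches L-position 0 → W
n=6: reaches L-position 4 → W
n=7: reaches L-position 0 → W
n=8: only reaches 6(W), 7(W), all W → L
n=9: reaches L-position 8 → W
n=10: reaches L-position 8 → W
n=11: reaches L-position 0 → W
n=12: only reaches 9(W), 10(W), 11(W), all W → L
n=13: reaches L-position 0 → W
n=14: reaches L-position 12 → W
n=15: reaches L-position 12 → W
n=16: only reaches 14(W), 15(W), all W → L
n=17: reaches L-position 0 → W
n=18: reaches L-position 16 → W
n=19: reaches L-position 0 → W
n=20: only reaches 15(W), 18(W), 19(W), all W → L
n=21: reaches L-position 20 → W
n=22: reaches L-position 20 → W
n=23: reaches L-position 0 → W
n=24: only reaches 21(W), 22(W), 23(W), all W → L
n=25: reaches L-position 20 → W
n=26: reaches L-position 24 → W
n=27: reaches L-position 24 → W
n=28: only reaches 21(W), 26(W), 27(W), all W → L
n=29: reaches L-position 0 → W
n=30: reaches L-position 28 → W
n=31: reaches L-position 0 → W
n=32: only reaches 30(W), 31(W), all W → L
n=33: reaches L-position 32 → W
L entries with 0 ≤ n ≤ 33: n = 0, 4, 8, 12, 16, 20, 24, 28, 32; that makes 9.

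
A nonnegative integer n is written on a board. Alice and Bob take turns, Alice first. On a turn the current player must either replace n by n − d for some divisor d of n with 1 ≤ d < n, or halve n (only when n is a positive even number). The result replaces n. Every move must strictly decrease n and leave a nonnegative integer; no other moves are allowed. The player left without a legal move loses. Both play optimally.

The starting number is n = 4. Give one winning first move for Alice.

Compute win/loss labels from the base case upward. A position with no move is L. Any other position is W if it can reach an L in one move, else L.
n=0: no move → L
n=1: no move → L
n=2: W (go to 1, an L position)
n=3: L (sole option 2(W) is W)
n=4: W (go to 3, an L position)
From 4, the L positions reachable in one move are: 3.

Move to 3.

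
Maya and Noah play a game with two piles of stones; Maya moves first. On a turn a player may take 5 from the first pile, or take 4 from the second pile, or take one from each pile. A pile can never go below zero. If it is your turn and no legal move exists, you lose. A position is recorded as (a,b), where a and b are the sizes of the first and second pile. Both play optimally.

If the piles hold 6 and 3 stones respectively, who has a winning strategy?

Label each position W (a win for the player to move) or L (a loss). A position with no legal move is L; any other position is W exactly when some move reaches an L, and L when every move reaches a W.
No move ever increases a pile, so every position that can arise here has a ≤ 6 and b ≤ 3; it is enough to label the cells with 0 ≤ a ≤ 6 and 0 ≤ b ≤ 3.
Every move lowers a or b (never raises either), so fill the grid row by row in increasing a, and left to right within a row: each cell's successors are then already labelled.
      b=0  b=1  b=2  b=3
a=0:    L    L    L    L
a=1:    L    W    W    W
a=2:    L    W    L    L
a=3:    L    W    L    W
a=4:    L    W    L    W
a=5:    W    W    W    W
a=6:    W    L    L    L
Cells with no legal move (terminal, hence L): (0,0), (0,1), (0,2), (0,3), (1,0), (2,0), (3,0), (4,0).
The remaining L cells, each justified by listing all of its moves:
(2,2): →(1,1)(W) only, which is W, so L
(2,3): →(1,2)(W) only, which is W, so L
(3,2): →(2,1)(W) only, which is W, so L
(4,2): →(3,1)(W) only, which is W, so L
(6,1): →(1,1)(W), (5,0)(W) — all W, so L
(6,2): →(1,2)(W), (5,1)(W) — all W, so L
(6,3): →(1,3)(W), (5,2)(W) — all W, so L
Every other cell has at least one move into one of the L cells above, so it is W.
The starting position (6,3) is L: whatever Maya does, the opponent receives a W position.

Noah wins.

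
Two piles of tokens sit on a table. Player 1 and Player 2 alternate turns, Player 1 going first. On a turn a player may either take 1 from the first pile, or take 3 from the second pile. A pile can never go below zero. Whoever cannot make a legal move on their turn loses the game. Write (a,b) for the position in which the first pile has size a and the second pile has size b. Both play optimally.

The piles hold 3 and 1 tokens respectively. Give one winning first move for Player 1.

Classify positions by backward induction: terminal positions (no move available) are L. From any other position, the mover wins iff some move reaches an L.
No move ever increases a pile, so every position that can arise here has a ≤ 3 and b ≤ 1; it is enough to label the cells with 0 ≤ a ≤ 3 and 0 ≤ b ≤ 1.
Every move lowers a or b (never raises either), so fill the grid row by row in increasing a, and left to right within a row: each cell's successors are then already labelled.
      b=0  b=1
a=0:    L    L
a=1:    W    W
a=2:    L    L
a=3:    W    W
Cells with no legal move (terminal, hence L): (0,0), (0,1).
The remaining L cells, each justified by listing all of its moves:
(2,0): only reaches (1,0)(W), which is W → L
(2,1): only reaches (1,1)(W), which is W → L
Every other cell has at least one move into one of the L cells above, so it is W.
From (3,1), the L positions reachable in one move are: (2,1).

Move to (2,1).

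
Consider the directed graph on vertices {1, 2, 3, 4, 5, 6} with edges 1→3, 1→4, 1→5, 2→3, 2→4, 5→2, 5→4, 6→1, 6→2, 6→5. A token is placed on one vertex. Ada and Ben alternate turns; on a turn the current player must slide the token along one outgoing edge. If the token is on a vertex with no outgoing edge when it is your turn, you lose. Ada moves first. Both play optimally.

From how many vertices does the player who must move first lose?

3

Compute win/loss labels from the base case upward. A position with no move is L. Any other position is W if it can reach an L in one move, else L.
Every edge goes from a vertex to one that appears earlier in the order 4, 3, 2, 5, 1, 6, so processing vertices in that order labels each vertex after all of its successors.
4: no outgoing edge → L
3: no outgoing edge → L
2: W (go to 3, an L position)
5: W (go to 4, an L position)
1: W (go to 3, an L position)
6: L (options 1(W), 5(W), 2(W) are all W)
The L vertices are 3, 4, 6; that is 3 in all.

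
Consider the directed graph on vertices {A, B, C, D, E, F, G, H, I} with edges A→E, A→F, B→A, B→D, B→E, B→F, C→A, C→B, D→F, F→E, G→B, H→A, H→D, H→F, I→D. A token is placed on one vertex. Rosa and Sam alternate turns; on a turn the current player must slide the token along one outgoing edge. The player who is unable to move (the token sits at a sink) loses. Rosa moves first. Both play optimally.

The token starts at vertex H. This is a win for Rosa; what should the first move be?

Move to D.

Label each position W (a win for the player to move) or L (a loss). A position with no legal move is L; any other position is W exactly when some move reaches an L, and L when every move reaches a W.
Every edge goes from a vertex to one that appears earlier in the order E, F, D, A, B, H, G, C, I, so processing vertices in that order labels each vertex after all of its successors.
E: no outgoing edge → L
F: →E(L), so W
D: →F(W) only, which is W, so L
A: →E(L), so W
B: →D(L), so W
H: →D(L), so W
G: →B(W) only, which is W, so L
C: →B(W), A(W) — all W, so L
I: →D(L), so W
From H, the L positions reachable in one move are: D.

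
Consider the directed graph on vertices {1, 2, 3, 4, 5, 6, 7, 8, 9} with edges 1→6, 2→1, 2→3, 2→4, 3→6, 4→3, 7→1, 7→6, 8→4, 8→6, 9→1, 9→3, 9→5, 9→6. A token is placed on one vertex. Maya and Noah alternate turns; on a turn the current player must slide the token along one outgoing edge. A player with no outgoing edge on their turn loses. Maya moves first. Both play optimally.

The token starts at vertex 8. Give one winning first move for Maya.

Compute win/loss labels from the base case upward. A position with no move is L. Any other position is W if it can reach an L in one move, else L.
Every edge goes from a vertex to one that appears earlier in the order 6, 5, 1, 3, 4, 9, 7, 8, 2, so processing vertices in that order labels each vertex after all of its successors.
6: no outgoing edge → L
5: no outgoing edge → L
1: W (go to 6, an L position)
3: W (go to 6, an L position)
4: L (sole option 3(W) is W)
9: W (go to 5, an L position)
7: W (go to 6, an L position)
8: W (go to 4, an L position)
2: W (go to 4, an L position)
From 8, the L positions reachable in one move are: 4, 6. Any move reaching one of these is winning.

Move to 4.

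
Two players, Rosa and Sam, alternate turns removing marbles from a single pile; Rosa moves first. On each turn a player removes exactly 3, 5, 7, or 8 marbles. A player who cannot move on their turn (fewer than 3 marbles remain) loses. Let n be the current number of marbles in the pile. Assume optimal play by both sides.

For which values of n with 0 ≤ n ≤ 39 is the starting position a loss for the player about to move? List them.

Compute win/loss labels from the base case upward. A position with no move is L. Any other position is W if it can reach an L in one move, else L.
n=0: no move → L
n=1: no move → L
n=2: no move → L
n=3: →0(L), so W
n=4: →1(L), so W
n=5: →2(L), so W
n=6: →1(L), so W
n=7: →2(L), so W
n=8: →1(L), so W
n=9: →2(L), so W
n=10: →2(L), so W
n=11: →8(W), 6(W), 4(W), 3(W) — all W, so L
n=12: →9(W), 7(W), 5(W), 4(W) — all W, so L
n=13: →10(W), 8(W), 6(W), 5(W) — all W, so L
n=14: →11(L), so W
n=15: →12(L), so W
n=16: →13(L), so W
n=17: →12(L), so W
n=18: →13(L), so W
n=19: →12(L), so W
n=20: →13(L), so W
n=21: →13(L), so W
n=22: →19(W), 17(W), 15(W), 14(W) — all W, so L
n=23: →20(W), 18(W), 16(W), 15(W) — all W, so L
n=24: →21(W), 19(W), 17(W), 16(W) — all W, so L
n=25: →22(L), so W
n=26: →23(L), so W
n=27: →24(L), so W
n=28: →23(L), so W
n=29: →24(L), so W
n=30: →23(L), so W
n=31: →24(L), so W
n=32: →24(L), so W
n=33: →30(W), 28(W), 26(W), 25(W) — all W, so L
n=34: →31(W), 29(W), 27(W), 26(W) — all W, so L
n=35: →32(W), 30(W), 28(W), 27(W) — all W, so L
n=36: →33(L), so W
n=37: →34(L), so W
n=38: →35(L), so W
n=39: →34(L), so W
Reading off the rows marked L gives the requested list; there are 12 such values of n.

0, 1, 2, 11, 12, 13, 22, 23, 24, 33, 34, 35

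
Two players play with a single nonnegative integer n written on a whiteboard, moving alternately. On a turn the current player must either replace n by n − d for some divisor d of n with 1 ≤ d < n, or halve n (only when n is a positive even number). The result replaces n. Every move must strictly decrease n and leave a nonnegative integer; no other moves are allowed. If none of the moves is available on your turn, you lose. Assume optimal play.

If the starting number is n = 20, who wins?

Build the W/L table. Terminal = L. A non-terminal position is W if it has a move to some L; otherwise it is L.
n=0: no move → L
n=1: no move → L
n=2: →1(L), so W
n=3: →2(W) only, which is W, so L
n=4: →3(L), so W
n=5: →4(W) only, which is W, so L
n=6: →3(L), so W
n=7: →6(W) only, which is W, so L
n=8: →7(L), so W
n=9: →6(W), 8(W) — all W, so L
n=10: →5(L), so W
n=11: →10(W) only, which is W, so L
n=12: →9(L), so W
n=13: →12(W) only, which is W, so L
n=14: →7(L), so W
n=15: →10(W), 12(W), 14(W) — all W, so L
n=16: →15(L), so W
n=17: →16(W) only, which is W, so L
n=18: →9(L), so W
n=19: →18(W) only, which is W, so L
n=20: →15(L), so W
The starting position 20 is W: the player to move should move to 15, handing over an L position.

The first player wins.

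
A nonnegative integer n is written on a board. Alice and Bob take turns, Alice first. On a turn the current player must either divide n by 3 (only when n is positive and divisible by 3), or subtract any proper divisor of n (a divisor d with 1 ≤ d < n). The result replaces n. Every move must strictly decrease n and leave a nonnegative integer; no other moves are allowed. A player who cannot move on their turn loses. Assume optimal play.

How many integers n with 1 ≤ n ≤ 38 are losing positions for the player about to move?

14

Label each position W (a win for the player to move) or L (a loss). A position with no legal move is L; any other position is W exactly when some move reaches an L, and L when every move reaches a W.
n=0: no move → L
n=1: no move → L
n=2: →1(L), so W
n=3: →1(L), so W
n=4: →2(W), 3(W) — all W, so L
n=5: →4(L), so W
n=6: →4(L), so W
n=7: →6(W) only, which is W, so L
n=8: →4(L), so W
n=9: →3(W), 6(W), 8(W) — all W, so L
n=10: →9(L), so W
n=11: →10(W) only, which is W, so L
n=12: →4(L), so W
n=13: →12(W) only, which is W, so L
n=14: →7(L), so W
n=15: →5(W), 10(W), 12(W), 14(W) — all W, so L
n=16: →15(L), so W
n=17: →16(W) only, which is W, so L
n=18: →9(L), so W
n=19: →18(W) only, which is W, so L
n=20: →15(L), so W
n=21: →7(L), so W
n=22: →11(L), so W
n=23: →22(W) only, which is W, so L
n=24: →23(L), so W
n=25: →20(W), 24(W) — all W, so L
n=26: →13(L), so W
n=27: →9(L), so W
n=28: →14(W), 21(W), 24(W), 26(W), 27(W) — all W, so L
n=29: →28(L), so W
n=30: →15(L), so W
n=31: →30(W) only, which is W, so L
n=32: →28(L), so W
n=33: →11(L), so W
n=34: →17(L), so W
n=35: →28(L), so W
n=36: →12(W), 18(W), 24(W), 27(W), 30(W), 32(W), 33(W), 34(W), 35(W) — all W, so L
n=37: →36(L), so W
n=38: →19(L), so W
L entries with 1 ≤ n ≤ 38 (n=0 is outside the asked range and is not counted): n = 1, 4, 7, 9, 11, 13, 15, 17, 19, 23, 25, 28, 31, 36; that makes 14.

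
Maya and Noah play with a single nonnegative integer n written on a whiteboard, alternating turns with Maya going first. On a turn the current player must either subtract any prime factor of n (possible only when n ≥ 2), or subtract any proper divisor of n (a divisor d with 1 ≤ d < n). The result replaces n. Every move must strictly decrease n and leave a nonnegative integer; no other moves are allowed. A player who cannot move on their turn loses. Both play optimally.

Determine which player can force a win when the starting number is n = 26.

Build the W/L table. Terminal = L. A non-terminal position is W if it has a move to some L; otherwise it is L.
n=0: no move → L
n=1: no move → L
n=2: can move to 0, which is L ⇒ W
n=3: can move to 0, which is L ⇒ W
n=4: moves to 2(W), 3(W); every one is W ⇒ L
n=5: can move to 0, which is L ⇒ W
n=6: can move to 4, which is L ⇒ W
n=7: can move to 0, which is L ⇒ W
n=8: can move to 4, which is L ⇒ W
n=9: moves to 6(W), 8(W); every one is W ⇒ L
n=10: can move to 9, which is L ⇒ W
n=11: can move to 0, which is L ⇒ W
n=12: can move to 9, which is L ⇒ W
n=13: can move to 0, which is L ⇒ W
n=14: moves to 7(W), 12(W), 13(W); every one is W ⇒ L
n=15: can move to 14, which is L ⇒ W
n=16: can move to 14, which is L ⇒ W
n=17: can move to 0, which is L ⇒ W
n=18: can move to 9, which is L ⇒ W
n=19: can move to 0, which is L ⇒ W
n=20: moves to 10(W), 15(W), 16(W), 18(W), 19(W); every one is W ⇒ L
n=21: can move to 14, which is L ⇒ W
n=22: can move to 20, which is L ⇒ W
n=23: can move to 0, which is L ⇒ W
n=24: can move to 20, which is L ⇒ W
n=25: can move to 20, which is L ⇒ W
n=26: moves to 13(W), 24(W), 25(W); every one is W ⇒ L
The starting position 26 is L: whatever Maya does, the opponent receives a W position.

Noah wins.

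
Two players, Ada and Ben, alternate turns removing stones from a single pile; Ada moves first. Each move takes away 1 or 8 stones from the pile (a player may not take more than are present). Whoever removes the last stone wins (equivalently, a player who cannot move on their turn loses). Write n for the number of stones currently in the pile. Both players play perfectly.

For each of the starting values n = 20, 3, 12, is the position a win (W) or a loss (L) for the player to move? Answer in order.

20: L, 3: W, 12: W

Classify positions by backward induction: terminal positions (no move available) are L. From any other position, the mover wins iff some move reaches an L.
n=0: no move → L
n=1: reaches L-position 0 → W
n=2: only reaches 1(W), which is W → L
n=3: reaches L-position 2 → W
n=4: only reaches 3(W), which is W → L
n=5: reaches L-position 4 → W
n=6: only reaches 5(W), which is W → L
n=7: reaches L-position 6 → W
n=8: reaches L-position 0 → W
n=9: only reaches 8(W), 1(W), all W → L
n=10: reaches L-position 9 → W
n=11: only reaches 10(W), 3(W), all W → L
n=12: reaches L-position 11 → W
n=13: only reaches 12(W), 5(W), all W → L
n=14: reaches L-position 13 → W
n=15: only reaches 14(W), 7(W), all W → L
n=16: reaches L-position 15 → W
n=17: reaches L-position 9 → W
n=18: only reaches 17(W), 10(W), all W → L
n=19: reaches L-position 18 → W
n=20: only reaches 19(W), 12(W), all W → L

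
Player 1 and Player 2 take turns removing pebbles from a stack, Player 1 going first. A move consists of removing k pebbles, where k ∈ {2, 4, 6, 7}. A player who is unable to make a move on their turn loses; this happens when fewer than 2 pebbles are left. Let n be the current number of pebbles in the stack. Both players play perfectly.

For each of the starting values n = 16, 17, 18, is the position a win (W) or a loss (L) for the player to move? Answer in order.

Build the W/L table. Terminal = L. A non-terminal position is W if it has a move to some L; otherwise it is L.
n=0: no move → L
n=1: no move → L
n=2: reaches L-position 0 → W
n=3: reaches L-position 1 → W
n=4: reaches L-position 0 → W
n=5: reaches L-position 1 → W
n=6: reaches L-position 0 → W
n=7: reaches L-position 1 → W
n=8: reaches L-position 1 → W
n=9: only reaches 7(W), 5(W), 3(W), 2(W), all W → L
n=10: only reaches 8(W), 6(W), 4(W), 3(W), all W → L
n=11: reaches L-position 9 → W
n=12: reaches L-position 10 → W
n=13: reaches L-position 9 → W
n=14: reaches L-position 10 → W
n=15: reaches L-position 9 → W
n=16: reaches L-position 10 → W
n=17: reaches L-position 10 → W
n=18: only reaches 16(W), 14(W), 12(W), 11(W), all W → L

16: W, 17: W, 18: L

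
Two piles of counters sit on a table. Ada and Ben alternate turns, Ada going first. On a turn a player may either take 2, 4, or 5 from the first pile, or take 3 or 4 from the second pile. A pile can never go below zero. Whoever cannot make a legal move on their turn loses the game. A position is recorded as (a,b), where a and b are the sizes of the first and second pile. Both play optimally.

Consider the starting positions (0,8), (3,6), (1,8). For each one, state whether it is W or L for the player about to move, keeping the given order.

(0,8): L, (3,6): W, (1,8): L

Label each position W (a win for the player to move) or L (a loss). A position with no legal move is L; any other position is W exactly when some move reaches an L, and L when every move reaches a W.
No move ever increases a pile, so every position that can arise here has a ≤ 3 and b ≤ 8; it is enough to label the cells with 0 ≤ a ≤ 3 and 0 ≤ b ≤ 8.
Every move lowers a or b (never raises either), so fill the grid row by row in increasing a, and left to right within a row: each cell's successors are then already labelled.
      b=0  b=1  b=2  b=3  b=4  b=5  b=6  b=7  b=8
a=0:    L    L    L    W    W    W    W    L    L
a=1:    L    L    L    W    W    W    W    L    L
a=2:    W    W    W    L    L    L    W    W    W
a=3:    W    W    W    L    L    L    W    W    W
Cells with no legal move (terminal, hence L): (0,0), (0,1), (0,2), (1,0), (1,1), (1,2).
The remaining L cells, each justified by listing all of its moves:
(0,7): →(0,4)(W), (0,3)(W) — all W, so L
(0,8): →(0,5)(W), (0,4)(W) — all W, so L
(1,7): →(1,4)(W), (1,3)(W) — all W, so L
(1,8): →(1,5)(W), (1,4)(W) — all W, so L
(2,3): →(0,3)(W), (2,0)(W) — all W, so L
(2,4): →(0,4)(W), (2,1)(W), (2,0)(W) — all W, so L
(2,5): →(0,5)(W), (2,2)(W), (2,1)(W) — all W, so L
(3,3): →(1,3)(W), (3,0)(W) — all W, so L
(3,4): →(1,4)(W), (3,1)(W), (3,0)(W) — all W, so L
(3,5): →(1,5)(W), (3,2)(W), (3,1)(W) — all W, so L
Every other cell has at least one move into one of the L cells above, so it is W.
(0,8): one of the L cells justified above, so L
(3,6): the move to (3,3) reaches an L cell, so W
(1,8): one of the L cells justified above, so L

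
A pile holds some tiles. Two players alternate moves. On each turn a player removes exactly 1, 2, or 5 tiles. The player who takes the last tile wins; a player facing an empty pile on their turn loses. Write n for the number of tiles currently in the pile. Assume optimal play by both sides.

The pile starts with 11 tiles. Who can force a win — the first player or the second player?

Build the W/L table. Terminal = L. A non-terminal position is W if it has a move to some L; otherwise it is L.
n=0: no move → L
n=1: W (go to 0, an L position)
n=2: W (go to 0, an L position)
n=3: L (options 2(W), 1(W) are all W)
n=4: W (go to 3, an L position)
n=5: W (go to 3, an L position)
n=6: L (options 5(W), 4(W), 1(W) are all W)
n=7: W (go to 6, an L position)
n=8: W (go to 6, an L position)
n=9: L (options 8(W), 7(W), 4(W) are all W)
n=10: W (go to 9, an L position)
n=11: W (go to 9, an L position)
The starting position 11 is W: the player to move should remove 2, leaving 9, handing over an L position.

The first player wins.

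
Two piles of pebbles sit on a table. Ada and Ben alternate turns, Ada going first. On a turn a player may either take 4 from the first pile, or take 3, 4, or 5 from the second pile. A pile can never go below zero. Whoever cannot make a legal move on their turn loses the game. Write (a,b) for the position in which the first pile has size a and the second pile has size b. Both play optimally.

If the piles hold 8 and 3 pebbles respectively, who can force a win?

Ada wins.

Use the standard recursion: the mover loses at a terminal position; elsewhere, the mover wins exactly when some move hands the opponent an L position.
No move ever increases a pile, so every position that can arise here has a ≤ 8 and b ≤ 3; it is enough to label the cells with 0 ≤ a ≤ 8 and 0 ≤ b ≤ 3.
Every move lowers a or b (never raises either), so fill the grid row by row in increasing a, and left to right within a row: each cell's successors are then already labelled.
      b=0  b=1  b=2  b=3
a=0:    L    L    L    W
a=1:    L    L    L    W
a=2:    L    L    L    W
a=3:    L    L    L    W
a=4:    W    W    W    L
a=5:    W    W    W    L
a=6:    W    W    W    L
a=7:    W    W    W    L
a=8:    L    L    L    W
Cells with no legal move (terminal, hence L): (0,0), (0,1), (0,2), (1,0), (1,1), (1,2), (2,0), (2,1), (2,2), (3,0), (3,1), (3,2).
The remaining L cells, each justified by listing all of its moves:
(4,3): only reaches (0,3)(W), (4,0)(W), all W → L
(5,3): only reaches (1,3)(W), (5,0)(W), all W → L
(6,3): only reaches (2,3)(W), (6,0)(W), all W → L
(7,3): only reaches (3,3)(W), (7,0)(W), all W → L
(8,0): only reaches (4,0)(W), which is W → L
(8,1): only reaches (4,1)(W), which is W → L
(8,2): only reaches (4,2)(W), which is W → L
Every other cell has at least one move into one of the L cells above, so it is W.
The starting position (8,3) is W: Ada should move to (4,3), handing over an L position.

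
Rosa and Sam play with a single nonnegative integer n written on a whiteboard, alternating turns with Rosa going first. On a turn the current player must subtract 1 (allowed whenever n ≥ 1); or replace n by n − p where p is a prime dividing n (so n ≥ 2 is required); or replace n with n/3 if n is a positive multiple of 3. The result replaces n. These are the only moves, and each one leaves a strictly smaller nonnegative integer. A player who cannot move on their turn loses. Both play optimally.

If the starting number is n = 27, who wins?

Use the standard recursion: the mover loses at a terminal position; elsewhere, the mover wins exactly when some move hands the opponent an L position.
n=0: no move → L
n=1: →0(L), so W
n=2: →0(L), so W
n=3: →0(L), so W
n=4: →2(W), 3(W) — all W, so L
n=5: →0(L), so W
n=6: →4(L), so W
n=7: →0(L), so W
n=8: →6(W), 7(W) — all W, so L
n=9: →8(L), so W
n=10: →8(L), so W
n=11: →0(L), so W
n=12: →4(L), so W
n=13: →0(L), so W
n=14: →7(W), 12(W), 13(W) — all W, so L
n=15: →14(L), so W
n=16: →14(L), so W
n=17: →0(L), so W
n=18: →6(W), 15(W), 16(W), 17(W) — all W, so L
n=19: →0(L), so W
n=20: →18(L), so W
n=21: →14(L), so W
n=22: →11(W), 20(W), 21(W) — all W, so L
n=23: →0(L), so W
n=24: →8(L), so W
n=25: →20(W), 24(W) — all W, so L
n=26: →25(L), so W
n=27: →9(W), 24(W), 26(W) — all W, so L
The starting position 27 is L: whatever Rosa does, the opponent receives a W position.

Sam wins.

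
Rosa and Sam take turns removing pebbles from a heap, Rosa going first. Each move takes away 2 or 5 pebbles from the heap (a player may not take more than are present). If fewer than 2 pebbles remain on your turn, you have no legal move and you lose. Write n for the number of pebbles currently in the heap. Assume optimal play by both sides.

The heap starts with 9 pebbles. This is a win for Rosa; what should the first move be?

Build the W/L table. Terminal = L. A non-terminal position is W if it has a move to some L; otherwise it is L.
n=0: no move → L
n=1: no move → L
n=2: can move to 0, which is L ⇒ W
n=3: can move to 1, which is L ⇒ W
n=4: the only move is to 2(W), a W ⇒ L
n=5: can move to 0, which is L ⇒ W
n=6: can move to 4, which is L ⇒ W
n=7: moves to 5(W), 2(W); every one is W ⇒ L
n=8: moves to 6(W), 3(W); every one is W ⇒ L
n=9: can move to 7, which is L ⇒ W
From 9, the L positions reachable in one move are: 7, 4. Any move reaching one of these is winning.

Remove 2, leaving 7.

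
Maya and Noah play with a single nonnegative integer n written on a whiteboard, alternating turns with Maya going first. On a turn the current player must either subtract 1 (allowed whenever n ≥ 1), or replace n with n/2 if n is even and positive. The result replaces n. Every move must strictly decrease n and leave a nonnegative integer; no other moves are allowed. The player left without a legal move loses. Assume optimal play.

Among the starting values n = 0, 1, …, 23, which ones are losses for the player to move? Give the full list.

0, 2, 5, 7, 9, 11, 13, 15, 17, 19, 21, 23

Label each position W (a win for the player to move) or L (a loss). A position with no legal move is L; any other position is W exactly when some move reaches an L, and L when every move reaches a W.
n=0: no move → L
n=1: →0(L), so W
n=2: →1(W) only, which is W, so L
n=3: →2(L), so W
n=4: →2(L), so W
n=5: →4(W) only, which is W, so L
n=6: →5(L), so W
n=7: →6(W) only, which is W, so L
n=8: →7(L), so W
n=9: →8(W) only, which is W, so L
n=10: →5(L), so W
n=11: →10(W) only, which is W, so L
n=12: →11(L), so W
n=13: →12(W) only, which is W, so L
n=14: →7(L), so W
n=15: →14(W) only, which is W, so L
n=16: →15(L), so W
n=17: →16(W) only, which is W, so L
n=18: →9(L), so W
n=19: →18(W) only, which is W, so L
n=20: →19(L), so W
n=21: →20(W) only, which is W, so L
n=22: →11(L), so W
n=23: →22(W) only, which is W, so L
The losing starting values of n are exactly the entries labelled L in this table (12 of them).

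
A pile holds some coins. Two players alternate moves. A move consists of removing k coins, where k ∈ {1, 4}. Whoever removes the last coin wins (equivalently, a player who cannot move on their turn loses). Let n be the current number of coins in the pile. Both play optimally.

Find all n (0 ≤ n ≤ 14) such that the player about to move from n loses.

0, 2, 5, 7, 10, 12

Work bottom-up. With no move the player to move loses. Otherwise the position is W if at least one move leads to an L position for the opponent, and L if every move leads to a W.
n=0: no move → L
n=1: reaches L-position 0 → W
n=2: only reaches 1(W), which is W → L
n=3: reaches L-position 2 → W
n=4: reaches L-position 0 → W
n=5: only reaches 4(W), 1(W), all W → L
n=6: reaches L-position 5 → W
n=7: only reaches 6(W), 3(W), all W → L
n=8: reaches L-position 7 → W
n=9: reaches L-position 5 → W
n=10: only reaches 9(W), 6(W), all W → L
n=11: reaches L-position 10 → W
n=12: only reaches 11(W), 8(W), all W → L
n=13: reaches L-position 12 → W
n=14: reaches L-position 10 → W
The losing starting values of n are exactly the entries labelled L in this table (6 of them).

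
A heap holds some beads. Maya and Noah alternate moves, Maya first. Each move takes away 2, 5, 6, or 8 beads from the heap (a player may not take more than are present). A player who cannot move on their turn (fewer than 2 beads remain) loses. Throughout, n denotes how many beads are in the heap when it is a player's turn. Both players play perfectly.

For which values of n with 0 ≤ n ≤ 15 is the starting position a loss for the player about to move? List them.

0, 1, 4, 11, 14, 15

Compute win/loss labels from the base case upward. A position with no move is L. Any other position is W if it can reach an L in one move, else L.
n=0: no move → L
n=1: no move → L
n=2: →0(L), so W
n=3: →1(L), so W
n=4: →2(W) only, which is W, so L
n=5: →0(L), so W
n=6: →4(L), so W
n=7: →1(L), so W
n=8: →0(L), so W
n=9: →4(L), so W
n=10: →4(L), so W
n=11: →9(W), 6(W), 5(W), 3(W) — all W, so L
n=12: →4(L), so W
n=13: →11(L), so W
n=14: →12(W), 9(W), 8(W), 6(W) — all W, so L
n=15: →13(W), 10(W), 9(W), 7(W) — all W, so L
The losing starting values of n are exactly the entries labelled L in this table (6 of them).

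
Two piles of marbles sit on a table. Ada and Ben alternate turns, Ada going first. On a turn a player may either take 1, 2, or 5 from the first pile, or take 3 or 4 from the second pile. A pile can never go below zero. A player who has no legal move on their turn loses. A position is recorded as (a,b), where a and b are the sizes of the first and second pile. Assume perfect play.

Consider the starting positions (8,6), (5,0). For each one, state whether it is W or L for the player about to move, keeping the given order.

Classify positions by backward induction: terminal positions (no move available) are L. From any other position, the mover wins iff some move reaches an L.
No move ever increases a pile, so every position that can arise here has a ≤ 8 and b ≤ 6; it is enough to label the cells with 0 ≤ a ≤ 8 and 0 ≤ b ≤ 6.
Every move lowers a or b (never raises either), so fill the grid row by row in increasing a, and left to right within a row: each cell's successors are then already labelled.
      b=0  b=1  b=2  b=3  b=4  b=5  b=6
a=0:    L    L    L    W    W    W    W
a=1:    W    W    W    L    L    L    W
a=2:    W    W    W    W    W    W    L
a=3:    L    L    L    W    W    W    W
a=4:    W    W    W    L    L    L    W
a=5:    W    W    W    W    W    W    L
a=6:    L    L    L    W    W    W    W
a=7:    W    W    W    L    L    L    W
a=8:    W    W    W    W    W    W    L
Cells with no legal move (terminal, hence L): (0,0), (0,1), (0,2).
The remaining L cells, each justified by listing all of its moves:
(1,3): →(0,3)(W), (1,0)(W) — all W, so L
(1,4): →(0,4)(W), (1,1)(W), (1,0)(W) — all W, so L
(1,5): →(0,5)(W), (1,2)(W), (1,1)(W) — all W, so L
(2,6): →(1,6)(W), (0,6)(W), (2,3)(W), (2,2)(W) — all W, so L
(3,0): →(2,0)(W), (1,0)(W) — all W, so L
(3,1): →(2,1)(W), (1,1)(W) — all W, so L
(3,2): →(2,2)(W), (1,2)(W) — all W, so L
(4,3): →(3,3)(W), (2,3)(W), (4,0)(W) — all W, so L
(4,4): →(3,4)(W), (2,4)(W), (4,1)(W), (4,0)(W) — all W, so L
(4,5): →(3,5)(W), (2,5)(W), (4,2)(W), (4,1)(W) — all W, so L
(5,6): →(4,6)(W), (3,6)(W), (0,6)(W), (5,3)(W), (5,2)(W) — all W, so L
(6,0): →(5,0)(W), (4,0)(W), (1,0)(W) — all W, so L
(6,1): →(5,1)(W), (4,1)(W), (1,1)(W) — all W, so L
(6,2): →(5,2)(W), (4,2)(W), (1,2)(W) — all W, so L
(7,3): →(6,3)(W), (5,3)(W), (2,3)(W), (7,0)(W) — all W, so L
(7,4): →(6,4)(W), (5,4)(W), (2,4)(W), (7,1)(W), (7,0)(W) — all W, so L
(7,5): →(6,5)(W), (5,5)(W), (2,5)(W), (7,2)(W), (7,1)(W) — all W, so L
(8,6): →(7,6)(W), (6,6)(W), (3,6)(W), (8,3)(W), (8,2)(W) — all W, so L
Every other cell has at least one move into one of the L cells above, so it is W.
(8,6): one of the L cells justified above, so L
(5,0): the move to (3,0) reaches an L cell, so W

(8,6): L, (5,0): W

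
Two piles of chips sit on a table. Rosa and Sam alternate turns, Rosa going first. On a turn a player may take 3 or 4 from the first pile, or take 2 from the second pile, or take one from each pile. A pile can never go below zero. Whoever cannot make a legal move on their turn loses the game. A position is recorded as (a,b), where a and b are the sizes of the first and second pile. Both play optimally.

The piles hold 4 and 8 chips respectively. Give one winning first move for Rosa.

Move to (1,8).

Build the W/L table. Terminal = L. A non-terminal position is W if it has a move to some L; otherwise it is L.
No move ever increases a pile, so every position that can arise here has a ≤ 4 and b ≤ 8; it is enough to label the cells with 0 ≤ a ≤ 4 and 0 ≤ b ≤ 8.
Every move lowers a or b (never raises either), so fill the grid row by row in increasing a, and left to right within a row: each cell's successors are then already labelled.
      b=0  b=1  b=2  b=3  b=4  b=5  b=6  b=7  b=8
a=0:    L    L    W    W    L    L    W    W    L
a=1:    L    W    W    L    L    W    W    L    L
a=2:    L    W    W    L    W    W    L    L    W
a=3:    W    W    L    L    W    W    L    W    W
a=4:    W    W    L    W    W    W    L    W    W
Cells with no legal move (terminal, hence L): (0,0), (0,1), (1,0), (2,0).
The remaining L cells, each justified by listing all of its moves:
(0,4): →(0,2)(W) only, which is W, so L
(0,5): →(0,3)(W) only, which is W, so L
(0,8): →(0,6)(W) only, which is W, so L
(1,3): →(1,1)(W), (0,2)(W) — all W, so L
(1,4): →(1,2)(W), (0,3)(W) — all W, so L
(1,7): →(1,5)(W), (0,6)(W) — all W, so L
(1,8): →(1,6)(W), (0,7)(W) — all W, so L
(2,3): →(2,1)(W), (1,2)(W) — all W, so L
(2,6): →(2,4)(W), (1,5)(W) — all W, so L
(2,7): →(2,5)(W), (1,6)(W) — all W, so L
(3,2): →(0,2)(W), (3,0)(W), (2,1)(W) — all W, so L
(3,3): →(0,3)(W), (3,1)(W), (2,2)(W) — all W, so L
(3,6): →(0,6)(W), (3,4)(W), (2,5)(W) — all W, so L
(4,2): →(1,2)(W), (0,2)(W), (4,0)(W), (3,1)(W) — all W, so L
(4,6): →(1,6)(W), (0,6)(W), (4,4)(W), (3,5)(W) — all W, so L
Every other cell has at least one move into one of the L cells above, so it is W.
From (4,8), the L positions reachable in one move are: (1,8), (0,8), (4,6). Any move reaching one of these is winning.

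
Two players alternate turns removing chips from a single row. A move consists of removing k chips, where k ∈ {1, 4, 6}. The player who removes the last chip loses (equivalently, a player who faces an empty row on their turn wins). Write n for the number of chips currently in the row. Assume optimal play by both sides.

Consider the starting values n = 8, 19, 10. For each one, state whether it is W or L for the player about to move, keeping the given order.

8: L, 19: W, 10: W

Positions with no move are W. A position that does have a move is losing for the player to move precisely when every available move leads to a winning position for the opponent. Fill in the labels:
n=0: no move; the opponent has just taken the last chip and therefore loses → W
n=1: →0(W) only, which is W, so L
n=2: →1(L), so W
n=3: →2(W) only, which is W, so L
n=4: →3(L), so W
n=5: →1(L), so W
n=6: →5(W), 2(W), 0(W) — all W, so L
n=7: →6(L), so W
n=8: →7(W), 4(W), 2(W) — all W, so L
n=9: →8(L), so W
n=10: →6(L), so W
n=11: →10(W), 7(W), 5(W) — all W, so L
n=12: →11(L), so W
n=13: →12(W), 9(W), 7(W) — all W, so L
n=14: →13(L), so W
n=15: →11(L), so W
n=16: →15(W), 12(W), 10(W) — all W, so L
n=17: →16(L), so W
n=18: →17(W), 14(W), 12(W) — all W, so L
n=19: →18(L), so W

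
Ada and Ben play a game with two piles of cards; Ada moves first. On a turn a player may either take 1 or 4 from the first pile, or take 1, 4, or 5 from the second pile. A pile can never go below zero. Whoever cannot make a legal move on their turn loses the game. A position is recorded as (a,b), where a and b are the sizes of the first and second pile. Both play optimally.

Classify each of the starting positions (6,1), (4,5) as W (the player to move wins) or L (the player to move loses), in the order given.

(6,1): L, (4,5): W

Label each position W (a win for the player to move) or L (a loss). A position with no legal move is L; any other position is W exactly when some move reaches an L, and L when every move reaches a W.
No move ever increases a pile, so every position that can arise here has a ≤ 6 and b ≤ 5; it is enough to label the cells with 0 ≤ a ≤ 6 and 0 ≤ b ≤ 5.
Every move lowers a or b (never raises either), so fill the grid row by row in increasing a, and left to right within a row: each cell's successors are then already labelled.
      b=0  b=1  b=2  b=3  b=4  b=5
a=0:    L    W    L    W    W    W
a=1:    W    L    W    L    W    W
a=2:    L    W    L    W    W    W
a=3:    W    L    W    L    W    W
a=4:    W    W    W    W    L    W
a=5:    L    W    L    W    W    W
a=6:    W    L    W    L    W    W
Cells with no legal move (terminal, hence L): (0,0).
The remaining L cells, each justified by listing all of its moves:
(0,2): the only move is to (0,1)(W), a W ⇒ L
(1,1): moves to (0,1)(W), (1,0)(W); every one is W ⇒ L
(1,3): moves to (0,3)(W), (1,2)(W); every one is W ⇒ L
(2,0): the only move is to (1,0)(W), a W ⇒ L
(2,2): moves to (1,2)(W), (2,1)(W); every one is W ⇒ L
(3,1): moves to (2,1)(W), (3,0)(W); every one is W ⇒ L
(3,3): moves to (2,3)(W), (3,2)(W); every one is W ⇒ L
(4,4): moves to (3,4)(W), (0,4)(W), (4,3)(W), (4,0)(W); every one is W ⇒ L
(5,0): moves to (4,0)(W), (1,0)(W); every one is W ⇒ L
(5,2): moves to (4,2)(W), (1,2)(W), (5,1)(W); every one is W ⇒ L
(6,1): moves to (5,1)(W), (2,1)(W), (6,0)(W); every one is W ⇒ L
(6,3): moves to (5,3)(W), (2,3)(W), (6,2)(W); every one is W ⇒ L
Every other cell has at least one move into one of the L cells above, so it is W.
(6,1): one of the L cells justified above, so L
(4,5): the move to (4,4) reaches an L cell, so W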